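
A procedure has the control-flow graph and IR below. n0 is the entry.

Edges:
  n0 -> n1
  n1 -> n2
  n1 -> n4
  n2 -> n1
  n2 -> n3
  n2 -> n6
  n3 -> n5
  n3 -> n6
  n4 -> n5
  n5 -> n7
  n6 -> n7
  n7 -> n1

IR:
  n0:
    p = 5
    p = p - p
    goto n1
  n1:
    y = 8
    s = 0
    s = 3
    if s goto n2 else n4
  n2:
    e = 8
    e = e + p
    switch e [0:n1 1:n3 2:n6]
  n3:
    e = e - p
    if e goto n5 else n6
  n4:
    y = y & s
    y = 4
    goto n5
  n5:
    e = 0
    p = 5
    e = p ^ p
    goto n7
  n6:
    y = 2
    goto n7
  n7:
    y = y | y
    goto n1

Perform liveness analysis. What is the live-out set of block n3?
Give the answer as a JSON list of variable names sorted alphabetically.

Per-block:
  n0 def {p} use ∅
  n1 def {s,y} use ∅
  n2 def {e} use {p}
  n3 def {e} use {e,p}
  n4 def {y} use {s,y}
  n5 def {e,p} use ∅
  n6 def {y} use ∅
  n7 def {y} use {y}

Live sets:
  n0 li=∅ lo={p}
  n1 li={p} lo={p,s,y}
  n2 li={p,y} lo={e,p,y}
  n3 li={e,p,y} lo={p,y}
  n4 li={s,y} lo={y}
  n5 li={y} lo={p,y}
  n6 li={p} lo={p,y}
  n7 li={p,y} lo={p}

live-out(n3) = ["p", "y"]

Answer: ["p", "y"]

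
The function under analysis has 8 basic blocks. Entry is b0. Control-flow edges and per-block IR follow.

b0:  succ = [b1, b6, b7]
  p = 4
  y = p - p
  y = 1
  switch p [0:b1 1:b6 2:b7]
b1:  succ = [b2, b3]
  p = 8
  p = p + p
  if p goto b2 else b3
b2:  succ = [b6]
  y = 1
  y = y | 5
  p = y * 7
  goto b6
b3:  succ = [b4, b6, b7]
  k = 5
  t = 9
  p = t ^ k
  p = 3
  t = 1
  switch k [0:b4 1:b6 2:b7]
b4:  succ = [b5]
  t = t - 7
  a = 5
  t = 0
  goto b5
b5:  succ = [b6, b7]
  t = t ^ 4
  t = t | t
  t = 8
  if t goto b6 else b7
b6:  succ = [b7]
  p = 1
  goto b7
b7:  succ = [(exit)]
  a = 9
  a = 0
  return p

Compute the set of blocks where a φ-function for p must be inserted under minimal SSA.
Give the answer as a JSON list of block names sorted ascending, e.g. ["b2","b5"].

idom tree: b1←b0 b2←b1 b3←b1 b4←b3 b5←b4 b6←b0 b7←b0
Dom at joins:
  b6: preds {b0,b2,b3,b5}: {b0} ∩ {b0,b1,b2} ∩ {b0,b1,b3} ∩ {b0,b1,b3,b4,b5} = {b0}; idom=b0
  b7: preds {b0,b3,b5,b6}: {b0} ∩ {b0,b1,b3} ∩ {b0,b1,b3,b4,b5} ∩ {b0,b6} = {b0}; idom=b0

DF walk-up:
  b6←b0: walk · to b0
  b6←b2: walk b2→b1 to b0
  b6←b3: walk b3→b1 to b0
  b6←b5: walk b5→b4→b3→b1 to b0
  b7←b0: walk · to b0
  b7←b3: walk b3→b1 to b0
  b7←b5: walk b5→b4→b3→b1 to b0
  b7←b6: walk b6 to b0
  DF(b0)=∅
  DF(b1)={b6,b7}
  DF(b2)={b6}
  DF(b3)={b6,b7}
  DF(b4)={b6,b7}
  DF(b5)={b6,b7}
  DF(b6)={b7}
  DF(b7)=∅

φ for p: defs {b0,b1,b2,b3,b6}
  DF⁺ = {b6,b7}

Answer: ["b6", "b7"]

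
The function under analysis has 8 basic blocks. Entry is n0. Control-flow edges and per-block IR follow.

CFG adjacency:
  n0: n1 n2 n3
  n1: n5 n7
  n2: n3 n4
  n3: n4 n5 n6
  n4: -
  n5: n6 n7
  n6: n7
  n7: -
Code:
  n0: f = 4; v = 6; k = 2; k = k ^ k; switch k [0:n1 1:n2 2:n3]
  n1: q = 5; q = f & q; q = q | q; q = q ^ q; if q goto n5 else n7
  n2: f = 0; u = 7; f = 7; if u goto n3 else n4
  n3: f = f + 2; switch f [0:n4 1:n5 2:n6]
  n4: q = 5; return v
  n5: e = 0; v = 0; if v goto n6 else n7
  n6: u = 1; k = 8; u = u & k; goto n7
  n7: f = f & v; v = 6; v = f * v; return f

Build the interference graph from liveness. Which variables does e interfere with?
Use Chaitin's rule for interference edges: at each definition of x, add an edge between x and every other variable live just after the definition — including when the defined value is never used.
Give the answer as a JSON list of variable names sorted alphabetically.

Block summaries:
  n0 def {f,k,v} use ∅
  n1 def {q} use {f}
  n2 def {f,u} use ∅
  n3 def {f} use {f}
  n4 def {q} use {v}
  n5 def {e,v} use ∅
  n6 def {k,u} use ∅
  n7 def {f,v} use {f,v}

Backward fixpoint:
  n0 li=∅ lo={f,v}
  n1 li={f,v} lo={f,v}
  n2 li={v} lo={f,v}
  n3 li={f,v} lo={f,v}
  n4 li={v} lo=∅
  n5 li={f} lo={f,v}
  n6 li={f,v} lo={f,v}
  n7 li={f,v} lo=∅

Interfere edges:
  e↔{f}
  f↔{e,k,q,u,v}
  k↔{f,u,v}
  q↔{f,v}
  u↔{f,k,v}
  v↔{f,k,q,u}

N(e) = ["f"]

Answer: ["f"]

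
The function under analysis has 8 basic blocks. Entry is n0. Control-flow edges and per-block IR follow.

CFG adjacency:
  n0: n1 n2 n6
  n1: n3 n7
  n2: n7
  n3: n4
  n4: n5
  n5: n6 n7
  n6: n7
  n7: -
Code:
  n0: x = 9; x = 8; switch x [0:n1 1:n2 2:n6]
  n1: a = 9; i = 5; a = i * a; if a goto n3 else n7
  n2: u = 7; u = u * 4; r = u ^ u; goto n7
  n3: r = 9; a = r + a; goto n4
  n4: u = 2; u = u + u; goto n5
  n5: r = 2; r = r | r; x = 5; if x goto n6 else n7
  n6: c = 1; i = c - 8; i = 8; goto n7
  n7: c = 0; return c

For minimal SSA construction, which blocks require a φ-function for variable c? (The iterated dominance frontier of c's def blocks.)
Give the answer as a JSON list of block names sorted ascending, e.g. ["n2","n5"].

idom tree: n1←n0 n2←n0 n3←n1 n4←n3 n5←n4 n6←n0 n7←n0
Join-block Dom:
  n6: preds {n0,n5}: {n0} ∩ {n0,n1,n3,n4,n5} = {n0}; idom=n0
  n7: preds {n1,n2,n5,n6}: {n0,n1} ∩ {n0,n2} ∩ {n0,n1,n3,n4,n5} ∩ {n0,n6} = {n0}; idom=n0

DF walk-up:
  join n6 pred n0: · stop@n0
  join n6 pred n5: n5→n4→n3→n1 stop@n0
  join n7 pred n1: n1 stop@n0
  join n7 pred n2: n2 stop@n0
  join n7 pred n5: n5→n4→n3→n1 stop@n0
  join n7 pred n6: n6 stop@n0
  n0 → ∅
  n1 → {n6,n7}
  n2 → {n7}
  n3 → {n6,n7}
  n4 → {n6,n7}
  n5 → {n6,n7}
  n6 → {n7}
  n7 → ∅

φ for c: defs {n6,n7}
  DF⁺ = {n7}

Answer: ["n7"]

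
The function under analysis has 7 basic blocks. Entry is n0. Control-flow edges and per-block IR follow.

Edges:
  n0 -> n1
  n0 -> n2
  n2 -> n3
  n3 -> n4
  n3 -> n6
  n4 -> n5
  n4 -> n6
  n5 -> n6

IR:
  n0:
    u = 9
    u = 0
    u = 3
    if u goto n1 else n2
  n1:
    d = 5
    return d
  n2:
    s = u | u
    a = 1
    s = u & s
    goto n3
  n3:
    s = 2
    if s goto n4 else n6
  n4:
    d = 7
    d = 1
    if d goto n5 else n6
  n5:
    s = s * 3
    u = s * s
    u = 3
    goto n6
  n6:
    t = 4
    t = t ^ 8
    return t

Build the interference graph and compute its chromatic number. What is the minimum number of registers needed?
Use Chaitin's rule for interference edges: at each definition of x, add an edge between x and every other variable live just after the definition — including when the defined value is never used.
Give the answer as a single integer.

Per-block:
  n0 def {u} use ∅
  n1 def {d} use ∅
  n2 def {a,s} use {u}
  n3 def {s} use ∅
  n4 def {d} use ∅
  n5 def {s,u} use {s}
  n6 def {t} use ∅

Backward fixpoint:
  live n0: ∅→{u}
  live n1: ∅→∅
  live n2: {u}→∅
  live n3: ∅→{s}
  live n4: {s}→{s}
  live n5: {s}→∅
  live n6: ∅→∅

Interfere edges:
  a↔{s,u}
  d↔{s}
  s↔{a,d,u}
  t↔∅
  u↔{a,s}

Colouring:
  lower bound: {a,s,u} mutually conflict ⇒ χ ≥ 3
  3-colouring: r0={s,t}  r1={a,d}  r2={u}
  χ = 3

Answer: 3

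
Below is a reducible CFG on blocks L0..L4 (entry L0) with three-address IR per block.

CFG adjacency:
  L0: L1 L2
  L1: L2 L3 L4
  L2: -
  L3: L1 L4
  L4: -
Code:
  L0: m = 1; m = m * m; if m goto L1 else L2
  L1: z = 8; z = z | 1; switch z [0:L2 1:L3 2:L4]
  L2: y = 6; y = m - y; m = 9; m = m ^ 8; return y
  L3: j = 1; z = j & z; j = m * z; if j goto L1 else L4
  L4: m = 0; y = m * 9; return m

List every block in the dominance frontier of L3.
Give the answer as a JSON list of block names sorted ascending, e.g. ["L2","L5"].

idom tree: L1←L0 L2←L0 L3←L1 L4←L1
Dom∩ at merges:
  L1: preds {L0,L3}: {L0} ∩ {L0,L1,L3} = {L0}; idom=L0
  L2: preds {L0,L1}: {L0} ∩ {L0,L1} = {L0}; idom=L0
  L4: preds {L1,L3}: {L0,L1} ∩ {L0,L1,L3} = {L0,L1}; idom=L1

DF walk-up:
  join L1 pred L0: · stop@L0
  join L1 pred L3: L3→L1 stop@L0
  join L2 pred L0: · stop@L0
  join L2 pred L1: L1 stop@L0
  join L4 pred L1: · stop@L1
  join L4 pred L3: L3 stop@L1
  DF(L0)=∅
  DF(L1)={L1,L2}
  DF(L2)=∅
  DF(L3)={L1,L4}
  DF(L4)=∅

DF(L3) = ["L1", "L4"]

Answer: ["L1", "L4"]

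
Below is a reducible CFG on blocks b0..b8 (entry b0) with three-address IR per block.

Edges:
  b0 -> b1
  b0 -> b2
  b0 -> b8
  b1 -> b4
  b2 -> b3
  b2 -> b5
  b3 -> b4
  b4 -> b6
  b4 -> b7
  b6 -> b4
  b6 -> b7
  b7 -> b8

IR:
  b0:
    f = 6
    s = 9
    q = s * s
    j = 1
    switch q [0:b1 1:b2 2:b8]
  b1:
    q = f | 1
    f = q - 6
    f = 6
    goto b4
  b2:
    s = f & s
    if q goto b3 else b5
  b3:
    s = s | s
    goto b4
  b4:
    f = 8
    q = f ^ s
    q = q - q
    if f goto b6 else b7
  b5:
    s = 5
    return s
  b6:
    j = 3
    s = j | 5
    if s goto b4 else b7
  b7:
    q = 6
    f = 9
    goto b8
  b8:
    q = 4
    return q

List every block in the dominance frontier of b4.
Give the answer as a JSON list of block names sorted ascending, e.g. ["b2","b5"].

Answer: ["b4", "b8"]

Derivation:
idom tree: b1←b0 b2←b0 b3←b2 b4←b0 b5←b2 b6←b4 b7←b4 b8←b0
Join-block Dom:
  b4: preds {b1,b3,b6}: {b0,b1} ∩ {b0,b2,b3} ∩ {b0,b4,b6} = {b0}; idom=b0
  b7: preds {b4,b6}: {b0,b4} ∩ {b0,b4,b6} = {b0,b4}; idom=b4
  b8: preds {b0,b7}: {b0} ∩ {b0,b4,b7} = {b0}; idom=b0

DF walk-up:
  join b4 pred b1: b1 stop@b0
  join b4 pred b3: b3→b2 stop@b0
  join b4 pred b6: b6→b4 stop@b0
  join b7 pred b4: · stop@b4
  join b7 pred b6: b6 stop@b4
  join b8 pred b0: · stop@b0
  join b8 pred b7: b7→b4 stop@b0
  b0 → ∅
  b1 → {b4}
  b2 → {b4}
  b3 → {b4}
  b4 → {b4,b8}
  b5 → ∅
  b6 → {b4,b7}
  b7 → {b8}
  b8 → ∅

DF(b4) = ["b4", "b8"]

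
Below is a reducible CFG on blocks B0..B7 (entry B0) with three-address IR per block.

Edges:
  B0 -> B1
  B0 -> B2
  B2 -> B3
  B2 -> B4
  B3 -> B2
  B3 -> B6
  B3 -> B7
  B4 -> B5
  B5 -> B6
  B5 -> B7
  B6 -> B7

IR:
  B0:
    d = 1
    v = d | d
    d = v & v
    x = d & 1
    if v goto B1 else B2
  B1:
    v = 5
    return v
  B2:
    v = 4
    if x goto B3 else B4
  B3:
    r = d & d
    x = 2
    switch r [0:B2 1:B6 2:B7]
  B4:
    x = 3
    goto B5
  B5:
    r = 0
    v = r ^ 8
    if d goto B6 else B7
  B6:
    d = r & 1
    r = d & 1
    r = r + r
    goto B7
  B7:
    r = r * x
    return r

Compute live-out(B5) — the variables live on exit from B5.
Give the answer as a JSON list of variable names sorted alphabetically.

Block summaries:
  B0: {d,v,x} / ∅
  B1: {v} / ∅
  B2: {v} / {x}
  B3: {r,x} / {d}
  B4: {x} / ∅
  B5: {r,v} / {d}
  B6: {d,r} / {r}
  B7: {r} / {r,x}

Backward fixpoint:
  B0 li=∅ lo={d,x}
  B1 li=∅ lo=∅
  B2 li={d,x} lo={d}
  B3 li={d} lo={d,r,x}
  B4 li={d} lo={d,x}
  B5 li={d,x} lo={r,x}
  B6 li={r,x} lo={r,x}
  B7 li={r,x} lo=∅

live-out(B5) = ["r", "x"]

Answer: ["r", "x"]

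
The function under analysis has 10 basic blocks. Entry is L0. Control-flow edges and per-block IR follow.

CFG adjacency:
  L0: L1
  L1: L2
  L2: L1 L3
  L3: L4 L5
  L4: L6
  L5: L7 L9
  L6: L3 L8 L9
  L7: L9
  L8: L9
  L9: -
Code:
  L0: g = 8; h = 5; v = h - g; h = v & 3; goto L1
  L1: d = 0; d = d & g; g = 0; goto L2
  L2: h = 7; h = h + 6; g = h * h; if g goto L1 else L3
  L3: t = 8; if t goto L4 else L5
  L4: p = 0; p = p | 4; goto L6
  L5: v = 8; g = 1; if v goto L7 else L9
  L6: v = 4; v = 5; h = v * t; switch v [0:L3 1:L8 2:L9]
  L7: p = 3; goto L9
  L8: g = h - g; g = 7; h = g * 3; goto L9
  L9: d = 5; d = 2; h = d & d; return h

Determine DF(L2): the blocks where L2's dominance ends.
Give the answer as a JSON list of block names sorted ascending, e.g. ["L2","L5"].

idom tree: L1←L0 L2←L1 L3←L2 L4←L3 L5←L3 L6←L4 L7←L5 L8←L6 L9←L3
Dom at joins:
  L1: preds {L0,L2}: {L0} ∩ {L0,L1,L2} = {L0}; idom=L0
  L3: preds {L2,L6}: {L0,L1,L2} ∩ {L0,L1,L2,L3,L4,L6} = {L0,L1,L2}; idom=L2
  L9: preds {L5,L6,L7,L8}: {L0,L1,L2,L3,L5} ∩ {L0,L1,L2,L3,L4,L6} ∩ {L0,L1,L2,L3,L5,L7} ∩ {L0,L1,L2,L3,L4,L6,L8} = {L0,L1,L2,L3}; idom=L3

DF walk-up:
  join L1 pred L0: · stop@L0
  join L1 pred L2: L2→L1 stop@L0
  join L3 pred L2: · stop@L2
  join L3 pred L6: L6→L4→L3 stop@L2
  join L9 pred L5: L5 stop@L3
  join L9 pred L6: L6→L4 stop@L3
  join L9 pred L7: L7→L5 stop@L3
  join L9 pred L8: L8→L6→L4 stop@L3
  L0: DF=∅
  L1: DF={L1}
  L2: DF={L1}
  L3: DF={L3}
  L4: DF={L3,L9}
  L5: DF={L9}
  L6: DF={L3,L9}
  L7: DF={L9}
  L8: DF={L9}
  L9: DF=∅

DF(L2) = ["L1"]

Answer: ["L1"]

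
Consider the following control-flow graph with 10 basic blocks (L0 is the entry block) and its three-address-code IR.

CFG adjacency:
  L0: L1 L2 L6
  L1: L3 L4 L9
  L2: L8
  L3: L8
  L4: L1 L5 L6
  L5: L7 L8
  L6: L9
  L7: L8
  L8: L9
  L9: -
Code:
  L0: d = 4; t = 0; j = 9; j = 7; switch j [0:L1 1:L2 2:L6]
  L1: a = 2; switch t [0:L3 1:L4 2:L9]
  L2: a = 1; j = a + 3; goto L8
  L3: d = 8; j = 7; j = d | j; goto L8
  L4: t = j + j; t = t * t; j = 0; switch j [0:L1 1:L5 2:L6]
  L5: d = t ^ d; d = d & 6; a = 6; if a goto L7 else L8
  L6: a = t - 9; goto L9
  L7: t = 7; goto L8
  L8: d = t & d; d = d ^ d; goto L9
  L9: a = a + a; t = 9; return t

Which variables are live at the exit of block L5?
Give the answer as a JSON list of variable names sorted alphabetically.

Per-block:
  L0: {d,j,t} / ∅
  L1: {a} / {t}
  L2: {a,j} / ∅
  L3: {d,j} / ∅
  L4: {j,t} / {j}
  L5: {a,d} / {d,t}
  L6: {a} / {t}
  L7: {t} / ∅
  L8: {d} / {d,t}
  L9: {a,t} / {a}

Liveness:
  L0 li=∅ lo={d,j,t}
  L1 li={d,j,t} lo={a,d,j,t}
  L2 li={d,t} lo={a,d,t}
  L3 li={a,t} lo={a,d,t}
  L4 li={d,j} lo={d,j,t}
  L5 li={d,t} lo={a,d,t}
  L6 li={t} lo={a}
  L7 li={a,d} lo={a,d,t}
  L8 li={a,d,t} lo={a}
  L9 li={a} lo=∅

live-out(L5) = ["a", "d", "t"]

Answer: ["a", "d", "t"]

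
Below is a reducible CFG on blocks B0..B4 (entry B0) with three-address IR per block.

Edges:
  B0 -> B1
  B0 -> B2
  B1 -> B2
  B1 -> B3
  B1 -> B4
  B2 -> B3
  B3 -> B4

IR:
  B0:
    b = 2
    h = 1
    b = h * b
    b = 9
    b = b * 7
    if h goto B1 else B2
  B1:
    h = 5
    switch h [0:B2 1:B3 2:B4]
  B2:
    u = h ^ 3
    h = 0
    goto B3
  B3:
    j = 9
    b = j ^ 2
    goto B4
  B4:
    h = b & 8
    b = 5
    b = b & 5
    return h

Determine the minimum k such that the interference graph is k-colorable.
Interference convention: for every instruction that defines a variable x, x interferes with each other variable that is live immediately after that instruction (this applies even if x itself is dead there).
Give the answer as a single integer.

def/use:
  B0: def={b,h} ue=∅
  B1: def={h} ue=∅
  B2: def={h,u} ue={h}
  B3: def={b,j} ue=∅
  B4: def={b,h} ue={b}

Liveness:
  B0: in=∅ out={b,h}
  B1: in={b} out={b,h}
  B2: in={h} out=∅
  B3: in=∅ out={b}
  B4: in={b} out=∅

Interfere edges:
  b↔{h}
  h↔{b}
  j↔∅
  u↔∅

Colouring:
  lower bound: {b,h} mutually conflict ⇒ χ ≥ 2
  assign b→r0 h→r1 j→r0 u→r0 — no edge inside a register ⇒ χ ≤ 2
  χ = 2

Answer: 2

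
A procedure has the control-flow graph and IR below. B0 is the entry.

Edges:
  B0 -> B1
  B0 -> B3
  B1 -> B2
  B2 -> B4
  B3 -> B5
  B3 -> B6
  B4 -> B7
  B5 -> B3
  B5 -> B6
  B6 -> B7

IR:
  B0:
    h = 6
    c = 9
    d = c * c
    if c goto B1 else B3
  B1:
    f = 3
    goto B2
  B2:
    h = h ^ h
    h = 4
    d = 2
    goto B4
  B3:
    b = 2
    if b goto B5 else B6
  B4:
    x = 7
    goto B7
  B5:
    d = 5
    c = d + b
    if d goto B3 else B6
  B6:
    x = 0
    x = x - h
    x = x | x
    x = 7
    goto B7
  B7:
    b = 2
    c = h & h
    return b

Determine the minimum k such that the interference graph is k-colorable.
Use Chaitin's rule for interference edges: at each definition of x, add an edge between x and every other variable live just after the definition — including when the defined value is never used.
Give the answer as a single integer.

Block summaries:
  B0: {c,d,h} / ∅
  B1: {f} / ∅
  B2: {d,h} / {h}
  B3: {b} / ∅
  B4: {x} / ∅
  B5: {c,d} / {b}
  B6: {x} / {h}
  B7: {b,c} / {h}

Liveness:
  B0: in=∅ out={h}
  B1: in={h} out={h}
  B2: in={h} out={h}
  B3: in={h} out={b,h}
  B4: in={h} out={h}
  B5: in={b,h} out={h}
  B6: in={h} out={h}
  B7: in={h} out=∅

Conflict graph:
  b — {c,d,h}
  c — {b,d,h}
  d — {b,c,h}
  f — {h}
  h — {b,c,d,f,x}
  x — {h}

Chromatic number:
  lower bound: {b,c,d,h} mutually conflict ⇒ χ ≥ 4
  4-colouring: c0={h}  c1={b,f,x}  c2={c}  c3={d}
  χ = 4

Answer: 4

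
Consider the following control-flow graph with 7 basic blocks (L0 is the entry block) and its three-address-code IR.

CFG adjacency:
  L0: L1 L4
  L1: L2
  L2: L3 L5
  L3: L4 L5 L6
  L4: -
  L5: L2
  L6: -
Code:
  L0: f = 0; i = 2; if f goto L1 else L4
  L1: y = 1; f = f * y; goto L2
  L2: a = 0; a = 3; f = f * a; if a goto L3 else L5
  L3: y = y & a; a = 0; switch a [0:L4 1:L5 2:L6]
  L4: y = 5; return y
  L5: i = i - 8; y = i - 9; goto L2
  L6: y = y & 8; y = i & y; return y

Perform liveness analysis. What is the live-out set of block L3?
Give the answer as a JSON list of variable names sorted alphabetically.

Answer: ["f", "i", "y"]

Derivation:
Per-block:
  L0: def={f,i} ue=∅
  L1: def={f,y} ue={f}
  L2: def={a,f} ue={f}
  L3: def={a,y} ue={a,y}
  L4: def={y} ue=∅
  L5: def={i,y} ue={i}
  L6: def={y} ue={i,y}

Backward fixpoint:
  L0 li=∅ lo={f,i}
  L1 li={f,i} lo={f,i,y}
  L2 li={f,i,y} lo={a,f,i,y}
  L3 li={a,f,i,y} lo={f,i,y}
  L4 li=∅ lo=∅
  L5 li={f,i} lo={f,i,y}
  L6 li={i,y} lo=∅

live-out(L3) = ["f", "i", "y"]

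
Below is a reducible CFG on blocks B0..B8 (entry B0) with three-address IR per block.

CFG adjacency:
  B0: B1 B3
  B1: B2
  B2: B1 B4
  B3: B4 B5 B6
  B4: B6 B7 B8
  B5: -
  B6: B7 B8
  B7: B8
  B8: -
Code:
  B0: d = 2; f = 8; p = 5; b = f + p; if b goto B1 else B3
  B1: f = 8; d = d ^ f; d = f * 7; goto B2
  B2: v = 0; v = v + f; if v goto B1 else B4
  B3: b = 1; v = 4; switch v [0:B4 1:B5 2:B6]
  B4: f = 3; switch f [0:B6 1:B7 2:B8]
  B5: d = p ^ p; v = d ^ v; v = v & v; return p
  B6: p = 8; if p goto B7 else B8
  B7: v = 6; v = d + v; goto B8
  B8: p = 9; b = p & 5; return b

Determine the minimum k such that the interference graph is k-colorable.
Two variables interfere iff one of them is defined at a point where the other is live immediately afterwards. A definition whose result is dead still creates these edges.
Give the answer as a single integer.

Per-block:
  B0 def {b,d,f,p} use ∅
  B1 def {d,f} use {d}
  B2 def {v} use {f}
  B3 def {b,v} use ∅
  B4 def {f} use ∅
  B5 def {d,v} use {p,v}
  B6 def {p} use ∅
  B7 def {v} use {d}
  B8 def {b,p} use ∅

Live sets:
  B0 li=∅ lo={d,p}
  B1 li={d} lo={d,f}
  B2 li={d,f} lo={d}
  B3 li={d,p} lo={d,p,v}
  B4 li={d} lo={d}
  B5 li={p,v} lo=∅
  B6 li={d} lo={d}
  B7 li={d} lo=∅
  B8 li=∅ lo=∅

Conflict graph:
  b: {d,p}
  d: {b,f,p,v}
  f: {d,p,v}
  p: {b,d,f,v}
  v: {d,f,p}

Chromatic number:
  lower bound: {d,f,p,v} mutually conflict ⇒ χ ≥ 4
  4-colouring: c0={d}  c1={p}  c2={b,f}  c3={v}
  χ = 4

Answer: 4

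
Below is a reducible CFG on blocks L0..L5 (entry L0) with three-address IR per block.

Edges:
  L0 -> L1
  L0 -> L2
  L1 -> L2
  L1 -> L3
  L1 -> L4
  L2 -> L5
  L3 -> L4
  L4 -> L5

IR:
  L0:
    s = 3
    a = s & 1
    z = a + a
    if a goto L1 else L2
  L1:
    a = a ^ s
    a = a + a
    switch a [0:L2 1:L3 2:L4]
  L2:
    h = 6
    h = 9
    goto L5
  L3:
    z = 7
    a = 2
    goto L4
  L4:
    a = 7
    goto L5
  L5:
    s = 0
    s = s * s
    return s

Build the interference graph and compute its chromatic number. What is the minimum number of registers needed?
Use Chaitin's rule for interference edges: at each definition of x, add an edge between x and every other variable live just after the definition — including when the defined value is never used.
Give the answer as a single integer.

Block summaries:
  L0 def {a,s,z} use ∅
  L1 def {a} use {a,s}
  L2 def {h} use ∅
  L3 def {a,z} use ∅
  L4 def {a} use ∅
  L5 def {s} use ∅

Live sets:
  L0: in=∅ out={a,s}
  L1: in={a,s} out=∅
  L2: in=∅ out=∅
  L3: in=∅ out=∅
  L4: in=∅ out=∅
  L5: in=∅ out=∅

Interfere edges:
  a: {s,z}
  h: ∅
  s: {a,z}
  z: {a,s}

Colouring:
  lower bound: {a,s,z} mutually conflict ⇒ χ ≥ 3
  assign a→r0 h→r0 s→r1 z→r2 — no edge inside a register ⇒ χ ≤ 3
  χ = 3

Answer: 3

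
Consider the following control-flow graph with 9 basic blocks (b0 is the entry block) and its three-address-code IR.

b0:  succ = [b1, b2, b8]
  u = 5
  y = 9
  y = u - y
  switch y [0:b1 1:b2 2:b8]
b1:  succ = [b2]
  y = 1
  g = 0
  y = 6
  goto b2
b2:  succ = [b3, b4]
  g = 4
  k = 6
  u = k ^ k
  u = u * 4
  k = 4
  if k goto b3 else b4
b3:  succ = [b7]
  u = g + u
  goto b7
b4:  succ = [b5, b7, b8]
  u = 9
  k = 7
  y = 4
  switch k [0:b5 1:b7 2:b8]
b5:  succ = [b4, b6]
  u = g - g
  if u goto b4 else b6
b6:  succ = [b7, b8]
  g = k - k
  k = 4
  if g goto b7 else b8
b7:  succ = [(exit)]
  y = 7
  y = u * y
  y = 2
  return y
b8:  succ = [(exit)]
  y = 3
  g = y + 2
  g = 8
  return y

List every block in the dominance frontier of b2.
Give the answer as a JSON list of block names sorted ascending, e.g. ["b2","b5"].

idom tree: b1←b0 b2←b0 b3←b2 b4←b2 b5←b4 b6←b5 b7←b2 b8←b0
Join-block Dom:
  b2: preds {b0,b1}: {b0} ∩ {b0,b1} = {b0}; idom=b0
  b4: preds {b2,b5}: {b0,b2} ∩ {b0,b2,b4,b5} = {b0,b2}; idom=b2
  b7: preds {b3,b4,b6}: {b0,b2,b3} ∩ {b0,b2,b4} ∩ {b0,b2,b4,b5,b6} = {b0,b2}; idom=b2
  b8: preds {b0,b4,b6}: {b0} ∩ {b0,b2,b4} ∩ {b0,b2,b4,b5,b6} = {b0}; idom=b0

Frontier:
  b2←b0: walk · to b0
  b2←b1: walk b1 to b0
  b4←b2: walk · to b2
  b4←b5: walk b5→b4 to b2
  b7←b3: walk b3 to b2
  b7←b4: walk b4 to b2
  b7←b6: walk b6→b5→b4 to b2
  b8←b0: walk · to b0
  b8←b4: walk b4→b2 to b0
  b8←b6: walk b6→b5→b4→b2 to b0
  b0: DF=∅
  b1: DF={b2}
  b2: DF={b8}
  b3: DF={b7}
  b4: DF={b4,b7,b8}
  b5: DF={b4,b7,b8}
  b6: DF={b7,b8}
  b7: DF=∅
  b8: DF=∅

DF(b2) = ["b8"]

Answer: ["b8"]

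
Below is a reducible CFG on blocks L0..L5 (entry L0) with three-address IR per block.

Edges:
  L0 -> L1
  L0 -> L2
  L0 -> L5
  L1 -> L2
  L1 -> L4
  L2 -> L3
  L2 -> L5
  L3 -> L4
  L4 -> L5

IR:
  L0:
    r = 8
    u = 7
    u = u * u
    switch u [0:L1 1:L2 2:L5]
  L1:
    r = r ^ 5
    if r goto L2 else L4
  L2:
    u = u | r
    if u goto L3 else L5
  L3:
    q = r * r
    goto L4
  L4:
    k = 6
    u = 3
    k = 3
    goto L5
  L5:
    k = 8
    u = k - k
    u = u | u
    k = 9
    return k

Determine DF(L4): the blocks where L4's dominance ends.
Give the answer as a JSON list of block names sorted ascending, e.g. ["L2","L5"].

Answer: ["L5"]

Derivation:
idom tree: L1←L0 L2←L0 L3←L2 L4←L0 L5←L0
Dom∩ at merges:
  L2: preds {L0,L1}: {L0} ∩ {L0,L1} = {L0}; idom=L0
  L4: preds {L1,L3}: {L0,L1} ∩ {L0,L2,L3} = {L0}; idom=L0
  L5: preds {L0,L2,L4}: {L0} ∩ {L0,L2} ∩ {L0,L4} = {L0}; idom=L0

DF derivation:
  join L2 pred L0: · stop@L0
  join L2 pred L1: L1 stop@L0
  join L4 pred L1: L1 stop@L0
  join L4 pred L3: L3→L2 stop@L0
  join L5 pred L0: · stop@L0
  join L5 pred L2: L2 stop@L0
  join L5 pred L4: L4 stop@L0
  L0 → ∅
  L1 → {L2,L4}
  L2 → {L4,L5}
  L3 → {L4}
  L4 → {L5}
  L5 → ∅

DF(L4) = ["L5"]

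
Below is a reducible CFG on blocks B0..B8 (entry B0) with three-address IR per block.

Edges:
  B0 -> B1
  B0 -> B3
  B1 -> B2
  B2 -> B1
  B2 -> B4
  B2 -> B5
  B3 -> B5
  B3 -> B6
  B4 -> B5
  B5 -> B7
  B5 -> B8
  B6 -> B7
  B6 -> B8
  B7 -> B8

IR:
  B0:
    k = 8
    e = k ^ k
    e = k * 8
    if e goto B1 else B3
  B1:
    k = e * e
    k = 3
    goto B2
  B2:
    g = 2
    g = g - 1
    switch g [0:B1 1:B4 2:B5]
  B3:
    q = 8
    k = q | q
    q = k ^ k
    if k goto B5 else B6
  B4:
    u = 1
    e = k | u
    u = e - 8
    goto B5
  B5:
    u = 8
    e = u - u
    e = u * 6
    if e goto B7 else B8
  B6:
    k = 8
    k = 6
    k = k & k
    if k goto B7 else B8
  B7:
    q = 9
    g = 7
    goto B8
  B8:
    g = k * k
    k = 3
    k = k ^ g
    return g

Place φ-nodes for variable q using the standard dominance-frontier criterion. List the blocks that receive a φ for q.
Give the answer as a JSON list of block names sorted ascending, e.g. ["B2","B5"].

idom tree: B1←B0 B2←B1 B3←B0 B4←B2 B5←B0 B6←B3 B7←B0 B8←B0
Join-block Dom:
  B1: preds {B0,B2}: {B0} ∩ {B0,B1,B2} = {B0}; idom=B0
  B5: preds {B2,B3,B4}: {B0,B1,B2} ∩ {B0,B3} ∩ {B0,B1,B2,B4} = {B0}; idom=B0
  B7: preds {B5,B6}: {B0,B5} ∩ {B0,B3,B6} = {B0}; idom=B0
  B8: preds {B5,B6,B7}: {B0,B5} ∩ {B0,B3,B6} ∩ {B0,B7} = {B0}; idom=B0

Frontier:
  join B1 pred B0: · stop@B0
  join B1 pred B2: B2→B1 stop@B0
  join B5 pred B2: B2→B1 stop@B0
  join B5 pred B3: B3 stop@B0
  join B5 pred B4: B4→B2→B1 stop@B0
  join B7 pred B5: B5 stop@B0
  join B7 pred B6: B6→B3 stop@B0
  join B8 pred B5: B5 stop@B0
  join B8 pred B6: B6→B3 stop@B0
  join B8 pred B7: B7 stop@B0
  B0: DF=∅
  B1: DF={B1,B5}
  B2: DF={B1,B5}
  B3: DF={B5,B7,B8}
  B4: DF={B5}
  B5: DF={B7,B8}
  B6: DF={B7,B8}
  B7: DF={B8}
  B8: DF=∅

φ for q: defs {B3,B7}
  DF⁺ = {B5,B7,B8}

Answer: ["B5", "B7", "B8"]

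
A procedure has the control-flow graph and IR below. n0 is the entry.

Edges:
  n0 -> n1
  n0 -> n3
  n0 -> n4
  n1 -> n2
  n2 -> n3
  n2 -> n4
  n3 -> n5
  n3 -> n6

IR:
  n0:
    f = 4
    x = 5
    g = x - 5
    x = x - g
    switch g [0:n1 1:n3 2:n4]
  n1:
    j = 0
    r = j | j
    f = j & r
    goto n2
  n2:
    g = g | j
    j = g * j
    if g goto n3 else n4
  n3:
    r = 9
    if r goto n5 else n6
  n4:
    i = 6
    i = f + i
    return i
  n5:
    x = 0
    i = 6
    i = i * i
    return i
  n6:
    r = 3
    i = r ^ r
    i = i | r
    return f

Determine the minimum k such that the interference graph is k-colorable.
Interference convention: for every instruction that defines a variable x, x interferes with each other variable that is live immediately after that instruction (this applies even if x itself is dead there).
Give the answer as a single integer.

Per-block:
  n0 def {f,g,x} use ∅
  n1 def {f,j,r} use ∅
  n2 def {g,j} use {g,j}
  n3 def {r} use ∅
  n4 def {i} use {f}
  n5 def {i,x} use ∅
  n6 def {i,r} use {f}

Backward fixpoint:
  live n0: ∅→{f,g}
  live n1: {g}→{f,g,j}
  live n2: {f,g,j}→{f}
  live n3: {f}→{f}
  live n4: {f}→∅
  live n5: ∅→∅
  live n6: {f}→∅

Interference:
  f↔{g,i,j,r,x}
  g↔{f,j,r,x}
  i↔{f,r}
  j↔{f,g,r}
  r↔{f,g,i,j}
  x↔{f,g}

Registers:
  {f,g,j,r} pairwise interfere (4-clique) ⇒ χ ≥ 4
  assign f→c0 g→c1 i→c1 j→c3 r→c2 x→c2 — no edge inside a register ⇒ χ ≤ 4
  χ = 4

Answer: 4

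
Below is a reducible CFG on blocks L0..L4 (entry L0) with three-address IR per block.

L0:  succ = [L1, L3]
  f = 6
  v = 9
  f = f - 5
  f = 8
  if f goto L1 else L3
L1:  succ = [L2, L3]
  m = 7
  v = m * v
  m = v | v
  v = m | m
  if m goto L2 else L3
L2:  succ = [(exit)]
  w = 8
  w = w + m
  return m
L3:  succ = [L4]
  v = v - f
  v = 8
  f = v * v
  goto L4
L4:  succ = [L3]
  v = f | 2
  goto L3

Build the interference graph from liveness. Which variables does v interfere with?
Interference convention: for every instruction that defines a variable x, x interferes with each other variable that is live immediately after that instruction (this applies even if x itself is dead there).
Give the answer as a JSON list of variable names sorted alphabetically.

Per-block:
  L0: def={f,v} ue=∅
  L1: def={m,v} ue={v}
  L2: def={w} ue={m}
  L3: def={f,v} ue={f,v}
  L4: def={v} ue={f}

Live sets:
  live L0: ∅→{f,v}
  live L1: {f,v}→{f,m,v}
  live L2: {m}→∅
  live L3: {f,v}→{f}
  live L4: {f}→{f,v}

Conflict graph:
  f — {m,v}
  m — {f,v,w}
  v — {f,m}
  w — {m}

N(v) = ["f", "m"]

Answer: ["f", "m"]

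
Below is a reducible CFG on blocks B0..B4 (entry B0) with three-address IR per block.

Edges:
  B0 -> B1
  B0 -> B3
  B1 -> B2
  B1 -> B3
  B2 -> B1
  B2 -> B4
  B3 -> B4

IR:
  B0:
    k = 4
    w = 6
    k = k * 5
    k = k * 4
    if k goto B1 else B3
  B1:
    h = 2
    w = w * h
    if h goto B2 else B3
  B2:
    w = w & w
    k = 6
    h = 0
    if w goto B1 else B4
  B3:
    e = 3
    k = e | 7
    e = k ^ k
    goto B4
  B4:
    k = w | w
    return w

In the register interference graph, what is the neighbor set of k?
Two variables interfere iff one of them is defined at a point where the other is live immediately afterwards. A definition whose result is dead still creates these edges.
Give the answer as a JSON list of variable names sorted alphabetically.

Per-block:
  B0 def {k,w} use ∅
  B1 def {h,w} use {w}
  B2 def {h,k,w} use {w}
  B3 def {e,k} use ∅
  B4 def {k} use {w}

Live sets:
  B0: in=∅ out={w}
  B1: in={w} out={w}
  B2: in={w} out={w}
  B3: in={w} out={w}
  B4: in={w} out=∅

Conflict graph:
  e — {w}
  h — {w}
  k — {w}
  w — {e,h,k}

N(k) = ["w"]

Answer: ["w"]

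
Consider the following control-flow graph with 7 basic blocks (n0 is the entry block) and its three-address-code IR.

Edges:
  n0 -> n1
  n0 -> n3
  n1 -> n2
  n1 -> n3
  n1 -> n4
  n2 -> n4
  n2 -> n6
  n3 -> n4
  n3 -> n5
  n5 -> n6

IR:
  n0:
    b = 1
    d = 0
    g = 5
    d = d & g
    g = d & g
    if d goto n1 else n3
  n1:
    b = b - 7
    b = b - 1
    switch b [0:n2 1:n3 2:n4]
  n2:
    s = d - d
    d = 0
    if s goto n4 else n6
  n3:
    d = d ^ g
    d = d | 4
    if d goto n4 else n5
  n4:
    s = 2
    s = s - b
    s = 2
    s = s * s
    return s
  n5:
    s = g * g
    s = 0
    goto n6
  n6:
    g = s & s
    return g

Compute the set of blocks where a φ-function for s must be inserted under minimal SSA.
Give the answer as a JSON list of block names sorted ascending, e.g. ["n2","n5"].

idom tree: n1←n0 n2←n1 n3←n0 n4←n0 n5←n3 n6←n0
Join-block Dom:
  n3: preds {n0,n1}: {n0} ∩ {n0,n1} = {n0}; idom=n0
  n4: preds {n1,n2,n3}: {n0,n1} ∩ {n0,n1,n2} ∩ {n0,n3} = {n0}; idom=n0
  n6: preds {n2,n5}: {n0,n1,n2} ∩ {n0,n3,n5} = {n0}; idom=n0

DF derivation:
  join n3 pred n0: · stop@n0
  join n3 pred n1: n1 stop@n0
  join n4 pred n1: n1 stop@n0
  join n4 pred n2: n2→n1 stop@n0
  join n4 pred n3: n3 stop@n0
  join n6 pred n2: n2→n1 stop@n0
  join n6 pred n5: n5→n3 stop@n0
  DF(n0)=∅
  DF(n1)={n3,n4,n6}
  DF(n2)={n4,n6}
  DF(n3)={n4,n6}
  DF(n4)=∅
  DF(n5)={n6}
  DF(n6)=∅

φ for s: defs {n2,n4,n5}
  DF⁺ = {n4,n6}

Answer: ["n4", "n6"]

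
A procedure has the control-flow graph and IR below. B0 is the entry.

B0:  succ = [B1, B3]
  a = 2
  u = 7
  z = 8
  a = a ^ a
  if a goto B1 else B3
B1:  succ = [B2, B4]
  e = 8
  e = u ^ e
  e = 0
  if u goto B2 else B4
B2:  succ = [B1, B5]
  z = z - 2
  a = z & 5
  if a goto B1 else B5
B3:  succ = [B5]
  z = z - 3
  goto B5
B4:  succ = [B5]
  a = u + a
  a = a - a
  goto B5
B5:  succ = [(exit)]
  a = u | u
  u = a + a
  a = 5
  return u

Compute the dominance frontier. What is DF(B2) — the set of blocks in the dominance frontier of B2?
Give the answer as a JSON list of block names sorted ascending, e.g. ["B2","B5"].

Answer: ["B1", "B5"]

Analysis:
idom tree: B1←B0 B2←B1 B3←B0 B4←B1 B5←B0
Dom at joins:
  B1: preds {B0,B2}: {B0} ∩ {B0,B1,B2} = {B0}; idom=B0
  B5: preds {B2,B3,B4}: {B0,B1,B2} ∩ {B0,B3} ∩ {B0,B1,B4} = {B0}; idom=B0

DF walk-up:
  B1←B0: walk · to B0
  B1←B2: walk B2→B1 to B0
  B5←B2: walk B2→B1 to B0
  B5←B3: walk B3 to B0
  B5←B4: walk B4→B1 to B0
  B0: DF=∅
  B1: DF={B1,B5}
  B2: DF={B1,B5}
  B3: DF={B5}
  B4: DF={B5}
  B5: DF=∅

DF(B2) = ["B1", "B5"]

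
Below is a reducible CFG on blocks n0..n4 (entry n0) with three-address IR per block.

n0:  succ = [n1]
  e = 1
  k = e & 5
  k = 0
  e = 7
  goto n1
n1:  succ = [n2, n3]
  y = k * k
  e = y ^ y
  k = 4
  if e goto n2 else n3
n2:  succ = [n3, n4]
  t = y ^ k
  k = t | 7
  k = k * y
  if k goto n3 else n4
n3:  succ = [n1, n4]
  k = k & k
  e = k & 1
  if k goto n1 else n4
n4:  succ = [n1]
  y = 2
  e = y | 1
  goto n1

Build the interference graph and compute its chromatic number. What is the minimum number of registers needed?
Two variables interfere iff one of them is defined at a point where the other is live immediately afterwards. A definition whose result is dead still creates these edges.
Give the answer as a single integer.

Per-block:
  n0: def={e,k} ue=∅
  n1: def={e,k,y} ue={k}
  n2: def={k,t} ue={k,y}
  n3: def={e,k} ue={k}
  n4: def={e,y} ue=∅

Live sets:
  n0: in=∅ out={k}
  n1: in={k} out={k,y}
  n2: in={k,y} out={k}
  n3: in={k} out={k}
  n4: in={k} out={k}

Conflict graph:
  e — {k,y}
  k — {e,y}
  t — {y}
  y — {e,k,t}

Registers:
  clique {e,k,y} ⇒ need ≥ 3
  assign e→R1 k→R2 t→R1 y→R0 — no edge inside a register ⇒ χ ≤ 3
  χ = 3

Answer: 3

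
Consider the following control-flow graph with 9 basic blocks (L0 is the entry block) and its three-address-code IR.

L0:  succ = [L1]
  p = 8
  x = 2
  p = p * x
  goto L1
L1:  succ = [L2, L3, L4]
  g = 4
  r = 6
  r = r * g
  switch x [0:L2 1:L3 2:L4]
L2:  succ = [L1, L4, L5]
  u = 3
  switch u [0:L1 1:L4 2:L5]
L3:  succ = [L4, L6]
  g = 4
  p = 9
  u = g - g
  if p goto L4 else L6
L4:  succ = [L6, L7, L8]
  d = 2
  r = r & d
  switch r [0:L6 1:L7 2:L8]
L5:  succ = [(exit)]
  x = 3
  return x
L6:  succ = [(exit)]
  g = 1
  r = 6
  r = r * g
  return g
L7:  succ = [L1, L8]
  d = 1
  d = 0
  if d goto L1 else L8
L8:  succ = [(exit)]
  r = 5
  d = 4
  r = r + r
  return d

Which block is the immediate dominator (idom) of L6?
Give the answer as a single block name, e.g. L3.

Answer: L1

Analysis:
idom tree: L1←L0 L2←L1 L3←L1 L4←L1 L5←L2 L6←L1 L7←L4 L8←L4
Dom∩ at merges:
  L1: preds {L0,L2,L7}: {L0} ∩ {L0,L1,L2} ∩ {L0,L1,L4,L7} = {L0}; idom=L0
  L4: preds {L1,L2,L3}: {L0,L1} ∩ {L0,L1,L2} ∩ {L0,L1,L3} = {L0,L1}; idom=L1
  L6: preds {L3,L4}: {L0,L1,L3} ∩ {L0,L1,L4} = {L0,L1}; idom=L1
  L8: preds {L4,L7}: {L0,L1,L4} ∩ {L0,L1,L4,L7} = {L0,L1,L4}; idom=L4

idom(L6) = L1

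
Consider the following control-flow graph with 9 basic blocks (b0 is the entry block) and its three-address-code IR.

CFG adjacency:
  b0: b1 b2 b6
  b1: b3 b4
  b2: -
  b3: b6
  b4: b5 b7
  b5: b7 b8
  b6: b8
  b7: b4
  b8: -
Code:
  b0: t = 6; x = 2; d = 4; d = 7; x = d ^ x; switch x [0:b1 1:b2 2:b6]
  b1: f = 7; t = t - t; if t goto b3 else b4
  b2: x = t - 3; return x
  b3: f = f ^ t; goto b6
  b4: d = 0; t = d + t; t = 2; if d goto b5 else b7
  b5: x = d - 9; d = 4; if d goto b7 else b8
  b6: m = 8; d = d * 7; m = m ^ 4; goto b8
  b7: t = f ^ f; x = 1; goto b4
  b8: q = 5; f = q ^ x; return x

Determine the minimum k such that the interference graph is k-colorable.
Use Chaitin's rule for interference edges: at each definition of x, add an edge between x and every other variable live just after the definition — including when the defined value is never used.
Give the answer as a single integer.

Per-block:
  b0: def={d,t,x} ue=∅
  b1: def={f,t} ue={t}
  b2: def={x} ue={t}
  b3: def={f} ue={f,t}
  b4: def={d,t} ue={t}
  b5: def={d,x} ue={d}
  b6: def={d,m} ue={d}
  b7: def={t,x} ue={f}
  b8: def={f,q} ue={x}

Liveness:
  b0 li=∅ lo={d,t,x}
  b1 li={d,t,x} lo={d,f,t,x}
  b2 li={t} lo=∅
  b3 li={d,f,t,x} lo={d,x}
  b4 li={f,t} lo={d,f}
  b5 li={d,f} lo={f,x}
  b6 li={d,x} lo={x}
  b7 li={f} lo={f,t}
  b8 li={x} lo=∅

Interfere edges:
  d: {f,m,t,x}
  f: {d,t,x}
  m: {d,x}
  q: {x}
  t: {d,f,x}
  x: {d,f,m,q,t}

Colouring:
  {d,f,t,x} pairwise interfere (4-clique) ⇒ χ ≥ 4
  assign d→r1 f→r2 m→r2 q→r1 t→r3 x→r0 — no edge inside a register ⇒ χ ≤ 4
  χ = 4

Answer: 4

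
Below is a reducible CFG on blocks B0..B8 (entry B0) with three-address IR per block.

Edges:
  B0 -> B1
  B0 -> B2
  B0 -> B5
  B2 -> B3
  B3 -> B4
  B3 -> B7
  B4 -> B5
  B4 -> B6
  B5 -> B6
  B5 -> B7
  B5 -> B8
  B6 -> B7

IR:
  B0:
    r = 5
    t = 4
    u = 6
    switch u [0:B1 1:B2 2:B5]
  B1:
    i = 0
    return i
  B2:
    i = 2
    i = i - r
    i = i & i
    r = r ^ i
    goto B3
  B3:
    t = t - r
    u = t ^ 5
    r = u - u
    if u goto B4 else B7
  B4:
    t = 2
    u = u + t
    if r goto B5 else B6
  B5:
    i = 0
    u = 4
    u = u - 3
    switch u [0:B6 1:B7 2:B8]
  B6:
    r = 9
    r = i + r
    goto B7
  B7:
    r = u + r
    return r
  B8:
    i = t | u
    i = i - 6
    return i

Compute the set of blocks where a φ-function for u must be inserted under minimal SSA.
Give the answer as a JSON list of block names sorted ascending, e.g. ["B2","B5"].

idom tree: B1←B0 B2←B0 B3←B2 B4←B3 B5←B0 B6←B0 B7←B0 B8←B5
Dom at joins:
  B5: preds {B0,B4}: {B0} ∩ {B0,B2,B3,B4} = {B0}; idom=B0
  B6: preds {B4,B5}: {B0,B2,B3,B4} ∩ {B0,B5} = {B0}; idom=B0
  B7: preds {B3,B5,B6}: {B0,B2,B3} ∩ {B0,B5} ∩ {B0,B6} = {B0}; idom=B0

DF derivation:
  B5←B0: walk · to B0
  B5←B4: walk B4→B3→B2 to B0
  B6←B4: walk B4→B3→B2 to B0
  B6←B5: walk B5 to B0
  B7←B3: walk B3→B2 to B0
  B7←B5: walk B5 to B0
  B7←B6: walk B6 to B0
  B0 → ∅
  B1 → ∅
  B2 → {B5,B6,B7}
  B3 → {B5,B6,B7}
  B4 → {B5,B6}
  B5 → {B6,B7}
  B6 → {B7}
  B7 → ∅
  B8 → ∅

φ for u: defs {B0,B3,B4,B5}
  DF⁺ = {B5,B6,B7}

Answer: ["B5", "B6", "B7"]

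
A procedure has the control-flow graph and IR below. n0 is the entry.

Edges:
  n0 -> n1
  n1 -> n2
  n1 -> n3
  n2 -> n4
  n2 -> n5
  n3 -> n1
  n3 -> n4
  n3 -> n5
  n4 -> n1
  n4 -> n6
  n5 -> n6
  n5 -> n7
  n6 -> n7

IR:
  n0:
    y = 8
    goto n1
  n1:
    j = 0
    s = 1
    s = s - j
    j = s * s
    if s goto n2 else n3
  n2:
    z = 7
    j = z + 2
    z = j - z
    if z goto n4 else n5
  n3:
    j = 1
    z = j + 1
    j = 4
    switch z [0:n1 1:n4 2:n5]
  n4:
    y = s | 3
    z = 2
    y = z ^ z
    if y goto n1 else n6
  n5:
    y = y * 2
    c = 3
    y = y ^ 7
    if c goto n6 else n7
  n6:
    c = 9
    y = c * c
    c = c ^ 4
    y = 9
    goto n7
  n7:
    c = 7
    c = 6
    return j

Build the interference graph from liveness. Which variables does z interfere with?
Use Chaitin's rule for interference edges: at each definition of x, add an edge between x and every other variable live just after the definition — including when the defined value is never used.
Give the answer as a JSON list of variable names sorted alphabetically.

Answer: ["j", "s", "y"]

Analysis:
Block summaries:
  n0 def {y} use ∅
  n1 def {j,s} use ∅
  n2 def {j,z} use ∅
  n3 def {j,z} use ∅
  n4 def {y,z} use {s}
  n5 def {c,y} use {y}
  n6 def {c,y} use ∅
  n7 def {c} use {j}

Live sets:
  n0: in=∅ out={y}
  n1: in={y} out={s,y}
  n2: in={s,y} out={j,s,y}
  n3: in={s,y} out={j,s,y}
  n4: in={j,s} out={j,y}
  n5: in={j,y} out={j}
  n6: in={j} out={j}
  n7: in={j} out=∅

Interfere edges:
  c↔{j,y}
  j↔{c,s,y,z}
  s↔{j,y,z}
  y↔{c,j,s,z}
  z↔{j,s,y}

N(z) = ["j", "s", "y"]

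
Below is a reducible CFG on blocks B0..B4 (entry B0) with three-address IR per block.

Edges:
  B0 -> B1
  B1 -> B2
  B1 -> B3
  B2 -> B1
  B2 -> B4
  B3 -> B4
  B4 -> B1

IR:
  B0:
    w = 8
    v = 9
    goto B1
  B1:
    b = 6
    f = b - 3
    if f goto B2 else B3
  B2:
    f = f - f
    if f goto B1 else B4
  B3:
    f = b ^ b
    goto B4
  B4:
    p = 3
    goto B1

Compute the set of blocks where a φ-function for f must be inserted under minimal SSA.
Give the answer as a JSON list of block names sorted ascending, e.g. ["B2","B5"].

Answer: ["B1", "B4"]

Working:
idom tree: B1←B0 B2←B1 B3←B1 B4←B1
Dom∩ at merges:
  B1: preds {B0,B2,B4}: {B0} ∩ {B0,B1,B2} ∩ {B0,B1,B4} = {B0}; idom=B0
  B4: preds {B2,B3}: {B0,B1,B2} ∩ {B0,B1,B3} = {B0,B1}; idom=B1

Frontier:
  join B1 pred B0: · stop@B0
  join B1 pred B2: B2→B1 stop@B0
  join B1 pred B4: B4→B1 stop@B0
  join B4 pred B2: B2 stop@B1
  join B4 pred B3: B3 stop@B1
  DF(B0)=∅
  DF(B1)={B1}
  DF(B2)={B1,B4}
  DF(B3)={B4}
  DF(B4)={B1}

φ for f: defs {B1,B2,B3}
  DF⁺ = {B1,B4}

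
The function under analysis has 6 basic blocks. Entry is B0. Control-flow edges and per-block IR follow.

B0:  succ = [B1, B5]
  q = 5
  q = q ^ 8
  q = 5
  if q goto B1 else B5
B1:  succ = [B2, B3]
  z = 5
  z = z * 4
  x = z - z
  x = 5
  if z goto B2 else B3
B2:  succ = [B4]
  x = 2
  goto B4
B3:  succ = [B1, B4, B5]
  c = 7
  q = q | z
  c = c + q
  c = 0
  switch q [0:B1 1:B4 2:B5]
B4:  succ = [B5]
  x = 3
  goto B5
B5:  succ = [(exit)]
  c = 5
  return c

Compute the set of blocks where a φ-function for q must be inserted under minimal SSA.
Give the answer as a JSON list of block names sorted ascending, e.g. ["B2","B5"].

Answer: ["B1", "B4", "B5"]

Analysis:
idom tree: B1←B0 B2←B1 B3←B1 B4←B1 B5←B0
Dom at joins:
  B1: preds {B0,B3}: {B0} ∩ {B0,B1,B3} = {B0}; idom=B0
  B4: preds {B2,B3}: {B0,B1,B2} ∩ {B0,B1,B3} = {B0,B1}; idom=B1
  B5: preds {B0,B3,B4}: {B0} ∩ {B0,B1,B3} ∩ {B0,B1,B4} = {B0}; idom=B0

Frontier:
  B1←B0: walk · to B0
  B1←B3: walk B3→B1 to B0
  B4←B2: walk B2 to B1
  B4←B3: walk B3 to B1
  B5←B0: walk · to B0
  B5←B3: walk B3→B1 to B0
  B5←B4: walk B4→B1 to B0
  B0: DF=∅
  B1: DF={B1,B5}
  B2: DF={B4}
  B3: DF={B1,B4,B5}
  B4: DF={B5}
  B5: DF=∅

φ for q: defs {B0,B3}
  DF⁺ = {B1,B4,B5}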